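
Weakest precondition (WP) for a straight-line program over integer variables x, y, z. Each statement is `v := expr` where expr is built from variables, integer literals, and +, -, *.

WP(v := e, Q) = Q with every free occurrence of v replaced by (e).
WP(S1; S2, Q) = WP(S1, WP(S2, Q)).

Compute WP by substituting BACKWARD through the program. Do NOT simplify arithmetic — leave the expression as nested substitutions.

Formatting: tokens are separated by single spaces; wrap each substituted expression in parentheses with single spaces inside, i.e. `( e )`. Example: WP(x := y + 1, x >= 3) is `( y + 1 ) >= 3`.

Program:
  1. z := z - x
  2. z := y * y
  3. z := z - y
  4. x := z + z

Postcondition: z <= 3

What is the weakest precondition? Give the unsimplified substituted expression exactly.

post: z <= 3
stmt 4: x := z + z  -- replace 0 occurrence(s) of x with (z + z)
  => z <= 3
stmt 3: z := z - y  -- replace 1 occurrence(s) of z with (z - y)
  => ( z - y ) <= 3
stmt 2: z := y * y  -- replace 1 occurrence(s) of z with (y * y)
  => ( ( y * y ) - y ) <= 3
stmt 1: z := z - x  -- replace 0 occurrence(s) of z with (z - x)
  => ( ( y * y ) - y ) <= 3

Answer: ( ( y * y ) - y ) <= 3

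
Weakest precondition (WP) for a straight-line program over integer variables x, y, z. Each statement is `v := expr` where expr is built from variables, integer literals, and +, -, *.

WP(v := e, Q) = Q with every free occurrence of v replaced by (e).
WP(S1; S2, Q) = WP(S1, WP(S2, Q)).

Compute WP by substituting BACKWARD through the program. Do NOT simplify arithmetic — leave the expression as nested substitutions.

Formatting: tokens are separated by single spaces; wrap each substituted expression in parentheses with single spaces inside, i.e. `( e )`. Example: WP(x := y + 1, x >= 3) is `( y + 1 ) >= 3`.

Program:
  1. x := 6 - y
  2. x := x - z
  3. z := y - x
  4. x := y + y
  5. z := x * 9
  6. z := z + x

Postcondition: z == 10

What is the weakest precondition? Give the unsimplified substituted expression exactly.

post: z == 10
stmt 6: z := z + x  -- replace 1 occurrence(s) of z with (z + x)
  => ( z + x ) == 10
stmt 5: z := x * 9  -- replace 1 occurrence(s) of z with (x * 9)
  => ( ( x * 9 ) + x ) == 10
stmt 4: x := y + y  -- replace 2 occurrence(s) of x with (y + y)
  => ( ( ( y + y ) * 9 ) + ( y + y ) ) == 10
stmt 3: z := y - x  -- replace 0 occurrence(s) of z with (y - x)
  => ( ( ( y + y ) * 9 ) + ( y + y ) ) == 10
stmt 2: x := x - z  -- replace 0 occurrence(s) of x with (x - z)
  => ( ( ( y + y ) * 9 ) + ( y + y ) ) == 10
stmt 1: x := 6 - y  -- replace 0 occurrence(s) of x with (6 - y)
  => ( ( ( y + y ) * 9 ) + ( y + y ) ) == 10

Answer: ( ( ( y + y ) * 9 ) + ( y + y ) ) == 10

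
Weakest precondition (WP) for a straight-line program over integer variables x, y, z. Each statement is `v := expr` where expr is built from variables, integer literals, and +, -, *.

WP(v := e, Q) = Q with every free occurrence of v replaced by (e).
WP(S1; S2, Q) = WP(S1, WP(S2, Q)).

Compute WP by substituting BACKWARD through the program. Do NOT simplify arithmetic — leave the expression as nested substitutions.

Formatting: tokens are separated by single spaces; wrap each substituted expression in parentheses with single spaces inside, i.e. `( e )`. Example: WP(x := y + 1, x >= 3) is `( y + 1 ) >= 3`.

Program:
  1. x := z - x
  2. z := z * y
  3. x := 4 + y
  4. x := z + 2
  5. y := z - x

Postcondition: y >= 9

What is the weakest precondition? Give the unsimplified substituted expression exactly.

Answer: ( ( z * y ) - ( ( z * y ) + 2 ) ) >= 9

Derivation:
post: y >= 9
stmt 5: y := z - x  -- replace 1 occurrence(s) of y with (z - x)
  => ( z - x ) >= 9
stmt 4: x := z + 2  -- replace 1 occurrence(s) of x with (z + 2)
  => ( z - ( z + 2 ) ) >= 9
stmt 3: x := 4 + y  -- replace 0 occurrence(s) of x with (4 + y)
  => ( z - ( z + 2 ) ) >= 9
stmt 2: z := z * y  -- replace 2 occurrence(s) of z with (z * y)
  => ( ( z * y ) - ( ( z * y ) + 2 ) ) >= 9
stmt 1: x := z - x  -- replace 0 occurrence(s) of x with (z - x)
  => ( ( z * y ) - ( ( z * y ) + 2 ) ) >= 9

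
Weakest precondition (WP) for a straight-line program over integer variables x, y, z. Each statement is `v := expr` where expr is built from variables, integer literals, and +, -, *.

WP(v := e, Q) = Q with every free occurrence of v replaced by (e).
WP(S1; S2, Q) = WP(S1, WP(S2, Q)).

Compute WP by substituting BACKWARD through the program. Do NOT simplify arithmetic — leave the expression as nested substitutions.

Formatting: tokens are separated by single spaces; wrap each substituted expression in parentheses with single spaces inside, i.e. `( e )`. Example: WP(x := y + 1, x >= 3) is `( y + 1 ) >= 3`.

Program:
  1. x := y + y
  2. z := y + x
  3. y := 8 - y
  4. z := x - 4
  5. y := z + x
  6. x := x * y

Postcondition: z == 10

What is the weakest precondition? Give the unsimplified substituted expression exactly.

post: z == 10
stmt 6: x := x * y  -- replace 0 occurrence(s) of x with (x * y)
  => z == 10
stmt 5: y := z + x  -- replace 0 occurrence(s) of y with (z + x)
  => z == 10
stmt 4: z := x - 4  -- replace 1 occurrence(s) of z with (x - 4)
  => ( x - 4 ) == 10
stmt 3: y := 8 - y  -- replace 0 occurrence(s) of y with (8 - y)
  => ( x - 4 ) == 10
stmt 2: z := y + x  -- replace 0 occurrence(s) of z with (y + x)
  => ( x - 4 ) == 10
stmt 1: x := y + y  -- replace 1 occurrence(s) of x with (y + y)
  => ( ( y + y ) - 4 ) == 10

Answer: ( ( y + y ) - 4 ) == 10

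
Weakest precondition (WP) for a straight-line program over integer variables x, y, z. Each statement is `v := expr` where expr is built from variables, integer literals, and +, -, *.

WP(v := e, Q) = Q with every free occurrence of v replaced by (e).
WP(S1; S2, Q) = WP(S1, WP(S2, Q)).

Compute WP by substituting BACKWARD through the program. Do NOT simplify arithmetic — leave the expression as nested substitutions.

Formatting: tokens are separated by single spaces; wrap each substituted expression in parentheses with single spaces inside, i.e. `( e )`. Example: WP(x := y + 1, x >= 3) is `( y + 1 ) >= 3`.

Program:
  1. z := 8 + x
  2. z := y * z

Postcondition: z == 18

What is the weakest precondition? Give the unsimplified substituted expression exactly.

Answer: ( y * ( 8 + x ) ) == 18

Derivation:
post: z == 18
stmt 2: z := y * z  -- replace 1 occurrence(s) of z with (y * z)
  => ( y * z ) == 18
stmt 1: z := 8 + x  -- replace 1 occurrence(s) of z with (8 + x)
  => ( y * ( 8 + x ) ) == 18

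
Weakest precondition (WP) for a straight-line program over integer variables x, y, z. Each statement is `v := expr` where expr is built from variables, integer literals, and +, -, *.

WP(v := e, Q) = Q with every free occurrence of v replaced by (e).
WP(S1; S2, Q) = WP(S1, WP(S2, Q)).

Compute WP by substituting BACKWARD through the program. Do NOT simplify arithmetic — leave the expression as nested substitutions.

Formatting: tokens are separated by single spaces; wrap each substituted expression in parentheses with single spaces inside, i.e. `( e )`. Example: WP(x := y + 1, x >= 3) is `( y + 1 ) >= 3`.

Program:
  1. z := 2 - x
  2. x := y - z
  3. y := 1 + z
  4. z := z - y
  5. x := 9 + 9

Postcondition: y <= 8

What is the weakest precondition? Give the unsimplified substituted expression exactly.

post: y <= 8
stmt 5: x := 9 + 9  -- replace 0 occurrence(s) of x with (9 + 9)
  => y <= 8
stmt 4: z := z - y  -- replace 0 occurrence(s) of z with (z - y)
  => y <= 8
stmt 3: y := 1 + z  -- replace 1 occurrence(s) of y with (1 + z)
  => ( 1 + z ) <= 8
stmt 2: x := y - z  -- replace 0 occurrence(s) of x with (y - z)
  => ( 1 + z ) <= 8
stmt 1: z := 2 - x  -- replace 1 occurrence(s) of z with (2 - x)
  => ( 1 + ( 2 - x ) ) <= 8

Answer: ( 1 + ( 2 - x ) ) <= 8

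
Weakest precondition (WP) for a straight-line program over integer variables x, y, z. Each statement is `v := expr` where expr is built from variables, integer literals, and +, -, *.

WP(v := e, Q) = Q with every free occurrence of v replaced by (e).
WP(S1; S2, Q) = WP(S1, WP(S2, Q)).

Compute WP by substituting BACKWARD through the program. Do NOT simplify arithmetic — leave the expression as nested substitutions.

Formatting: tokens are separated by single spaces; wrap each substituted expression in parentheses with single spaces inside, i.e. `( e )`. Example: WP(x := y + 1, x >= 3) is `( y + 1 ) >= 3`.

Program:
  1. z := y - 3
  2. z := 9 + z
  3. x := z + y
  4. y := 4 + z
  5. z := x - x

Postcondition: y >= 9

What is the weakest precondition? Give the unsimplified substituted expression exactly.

Answer: ( 4 + ( 9 + ( y - 3 ) ) ) >= 9

Derivation:
post: y >= 9
stmt 5: z := x - x  -- replace 0 occurrence(s) of z with (x - x)
  => y >= 9
stmt 4: y := 4 + z  -- replace 1 occurrence(s) of y with (4 + z)
  => ( 4 + z ) >= 9
stmt 3: x := z + y  -- replace 0 occurrence(s) of x with (z + y)
  => ( 4 + z ) >= 9
stmt 2: z := 9 + z  -- replace 1 occurrence(s) of z with (9 + z)
  => ( 4 + ( 9 + z ) ) >= 9
stmt 1: z := y - 3  -- replace 1 occurrence(s) of z with (y - 3)
  => ( 4 + ( 9 + ( y - 3 ) ) ) >= 9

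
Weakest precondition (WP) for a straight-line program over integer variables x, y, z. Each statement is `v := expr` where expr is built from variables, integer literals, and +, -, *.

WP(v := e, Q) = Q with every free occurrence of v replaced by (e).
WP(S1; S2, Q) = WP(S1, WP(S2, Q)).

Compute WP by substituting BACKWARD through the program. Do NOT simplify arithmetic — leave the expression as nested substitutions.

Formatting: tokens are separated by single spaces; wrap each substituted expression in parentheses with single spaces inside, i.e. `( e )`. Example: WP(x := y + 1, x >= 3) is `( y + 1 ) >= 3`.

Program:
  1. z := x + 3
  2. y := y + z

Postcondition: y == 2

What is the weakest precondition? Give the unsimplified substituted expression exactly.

post: y == 2
stmt 2: y := y + z  -- replace 1 occurrence(s) of y with (y + z)
  => ( y + z ) == 2
stmt 1: z := x + 3  -- replace 1 occurrence(s) of z with (x + 3)
  => ( y + ( x + 3 ) ) == 2

Answer: ( y + ( x + 3 ) ) == 2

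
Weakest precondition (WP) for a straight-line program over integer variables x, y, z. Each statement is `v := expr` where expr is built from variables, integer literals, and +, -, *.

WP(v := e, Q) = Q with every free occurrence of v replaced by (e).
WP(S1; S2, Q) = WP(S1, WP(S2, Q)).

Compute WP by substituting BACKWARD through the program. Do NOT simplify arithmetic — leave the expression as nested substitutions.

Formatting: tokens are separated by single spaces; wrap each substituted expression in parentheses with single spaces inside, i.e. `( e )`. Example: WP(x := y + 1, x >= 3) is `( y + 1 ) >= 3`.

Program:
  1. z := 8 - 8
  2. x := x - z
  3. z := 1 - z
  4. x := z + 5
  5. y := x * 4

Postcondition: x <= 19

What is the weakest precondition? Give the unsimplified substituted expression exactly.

Answer: ( ( 1 - ( 8 - 8 ) ) + 5 ) <= 19

Derivation:
post: x <= 19
stmt 5: y := x * 4  -- replace 0 occurrence(s) of y with (x * 4)
  => x <= 19
stmt 4: x := z + 5  -- replace 1 occurrence(s) of x with (z + 5)
  => ( z + 5 ) <= 19
stmt 3: z := 1 - z  -- replace 1 occurrence(s) of z with (1 - z)
  => ( ( 1 - z ) + 5 ) <= 19
stmt 2: x := x - z  -- replace 0 occurrence(s) of x with (x - z)
  => ( ( 1 - z ) + 5 ) <= 19
stmt 1: z := 8 - 8  -- replace 1 occurrence(s) of z with (8 - 8)
  => ( ( 1 - ( 8 - 8 ) ) + 5 ) <= 19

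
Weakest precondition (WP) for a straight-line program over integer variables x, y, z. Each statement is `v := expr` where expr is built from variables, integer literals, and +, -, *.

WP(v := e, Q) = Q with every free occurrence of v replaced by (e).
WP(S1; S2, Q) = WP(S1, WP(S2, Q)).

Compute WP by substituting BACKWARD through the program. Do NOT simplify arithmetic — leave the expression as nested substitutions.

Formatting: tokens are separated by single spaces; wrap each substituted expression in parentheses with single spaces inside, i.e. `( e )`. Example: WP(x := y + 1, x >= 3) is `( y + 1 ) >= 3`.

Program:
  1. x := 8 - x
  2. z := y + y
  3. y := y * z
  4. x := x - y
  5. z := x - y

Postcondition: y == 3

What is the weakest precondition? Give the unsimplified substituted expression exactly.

Answer: ( y * ( y + y ) ) == 3

Derivation:
post: y == 3
stmt 5: z := x - y  -- replace 0 occurrence(s) of z with (x - y)
  => y == 3
stmt 4: x := x - y  -- replace 0 occurrence(s) of x with (x - y)
  => y == 3
stmt 3: y := y * z  -- replace 1 occurrence(s) of y with (y * z)
  => ( y * z ) == 3
stmt 2: z := y + y  -- replace 1 occurrence(s) of z with (y + y)
  => ( y * ( y + y ) ) == 3
stmt 1: x := 8 - x  -- replace 0 occurrence(s) of x with (8 - x)
  => ( y * ( y + y ) ) == 3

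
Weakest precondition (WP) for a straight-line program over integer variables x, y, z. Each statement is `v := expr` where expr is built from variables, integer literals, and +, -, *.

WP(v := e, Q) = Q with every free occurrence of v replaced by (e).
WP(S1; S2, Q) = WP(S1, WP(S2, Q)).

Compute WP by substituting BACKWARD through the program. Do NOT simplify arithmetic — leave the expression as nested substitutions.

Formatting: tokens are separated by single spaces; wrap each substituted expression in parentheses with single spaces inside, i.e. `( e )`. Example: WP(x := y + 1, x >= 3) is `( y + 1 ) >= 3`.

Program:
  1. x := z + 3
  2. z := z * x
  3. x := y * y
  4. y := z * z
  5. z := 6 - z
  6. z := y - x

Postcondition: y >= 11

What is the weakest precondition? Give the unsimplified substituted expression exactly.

Answer: ( ( z * ( z + 3 ) ) * ( z * ( z + 3 ) ) ) >= 11

Derivation:
post: y >= 11
stmt 6: z := y - x  -- replace 0 occurrence(s) of z with (y - x)
  => y >= 11
stmt 5: z := 6 - z  -- replace 0 occurrence(s) of z with (6 - z)
  => y >= 11
stmt 4: y := z * z  -- replace 1 occurrence(s) of y with (z * z)
  => ( z * z ) >= 11
stmt 3: x := y * y  -- replace 0 occurrence(s) of x with (y * y)
  => ( z * z ) >= 11
stmt 2: z := z * x  -- replace 2 occurrence(s) of z with (z * x)
  => ( ( z * x ) * ( z * x ) ) >= 11
stmt 1: x := z + 3  -- replace 2 occurrence(s) of x with (z + 3)
  => ( ( z * ( z + 3 ) ) * ( z * ( z + 3 ) ) ) >= 11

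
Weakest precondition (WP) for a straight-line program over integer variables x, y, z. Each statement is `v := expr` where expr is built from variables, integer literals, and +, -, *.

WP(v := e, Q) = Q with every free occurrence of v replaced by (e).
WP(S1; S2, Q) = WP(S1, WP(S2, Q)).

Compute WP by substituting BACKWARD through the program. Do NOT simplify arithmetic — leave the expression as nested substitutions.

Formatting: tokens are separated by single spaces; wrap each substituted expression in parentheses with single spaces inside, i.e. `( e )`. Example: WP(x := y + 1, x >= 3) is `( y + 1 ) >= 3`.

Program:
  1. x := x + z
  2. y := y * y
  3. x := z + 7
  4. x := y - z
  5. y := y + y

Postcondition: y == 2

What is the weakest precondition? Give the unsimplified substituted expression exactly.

post: y == 2
stmt 5: y := y + y  -- replace 1 occurrence(s) of y with (y + y)
  => ( y + y ) == 2
stmt 4: x := y - z  -- replace 0 occurrence(s) of x with (y - z)
  => ( y + y ) == 2
stmt 3: x := z + 7  -- replace 0 occurrence(s) of x with (z + 7)
  => ( y + y ) == 2
stmt 2: y := y * y  -- replace 2 occurrence(s) of y with (y * y)
  => ( ( y * y ) + ( y * y ) ) == 2
stmt 1: x := x + z  -- replace 0 occurrence(s) of x with (x + z)
  => ( ( y * y ) + ( y * y ) ) == 2

Answer: ( ( y * y ) + ( y * y ) ) == 2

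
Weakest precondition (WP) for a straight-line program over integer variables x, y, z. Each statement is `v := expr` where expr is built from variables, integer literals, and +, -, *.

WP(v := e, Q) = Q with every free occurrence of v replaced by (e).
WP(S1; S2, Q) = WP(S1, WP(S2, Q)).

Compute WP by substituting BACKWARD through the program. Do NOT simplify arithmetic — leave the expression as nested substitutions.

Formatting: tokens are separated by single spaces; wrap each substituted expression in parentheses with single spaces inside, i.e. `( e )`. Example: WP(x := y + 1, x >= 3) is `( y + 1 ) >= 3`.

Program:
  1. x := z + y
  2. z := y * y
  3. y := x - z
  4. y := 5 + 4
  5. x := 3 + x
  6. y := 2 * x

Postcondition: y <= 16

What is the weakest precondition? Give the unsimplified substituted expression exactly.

Answer: ( 2 * ( 3 + ( z + y ) ) ) <= 16

Derivation:
post: y <= 16
stmt 6: y := 2 * x  -- replace 1 occurrence(s) of y with (2 * x)
  => ( 2 * x ) <= 16
stmt 5: x := 3 + x  -- replace 1 occurrence(s) of x with (3 + x)
  => ( 2 * ( 3 + x ) ) <= 16
stmt 4: y := 5 + 4  -- replace 0 occurrence(s) of y with (5 + 4)
  => ( 2 * ( 3 + x ) ) <= 16
stmt 3: y := x - z  -- replace 0 occurrence(s) of y with (x - z)
  => ( 2 * ( 3 + x ) ) <= 16
stmt 2: z := y * y  -- replace 0 occurrence(s) of z with (y * y)
  => ( 2 * ( 3 + x ) ) <= 16
stmt 1: x := z + y  -- replace 1 occurrence(s) of x with (z + y)
  => ( 2 * ( 3 + ( z + y ) ) ) <= 16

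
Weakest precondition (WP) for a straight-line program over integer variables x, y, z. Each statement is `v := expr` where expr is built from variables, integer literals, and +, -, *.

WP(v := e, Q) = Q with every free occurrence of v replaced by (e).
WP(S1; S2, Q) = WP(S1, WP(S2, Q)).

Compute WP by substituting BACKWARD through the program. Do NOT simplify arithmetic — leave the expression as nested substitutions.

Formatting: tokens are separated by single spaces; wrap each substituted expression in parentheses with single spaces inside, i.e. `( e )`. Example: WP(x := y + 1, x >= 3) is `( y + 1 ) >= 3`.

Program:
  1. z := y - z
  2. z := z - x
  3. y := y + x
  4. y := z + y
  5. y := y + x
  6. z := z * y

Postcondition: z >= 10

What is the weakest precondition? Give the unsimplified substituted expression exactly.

Answer: ( ( ( y - z ) - x ) * ( ( ( ( y - z ) - x ) + ( y + x ) ) + x ) ) >= 10

Derivation:
post: z >= 10
stmt 6: z := z * y  -- replace 1 occurrence(s) of z with (z * y)
  => ( z * y ) >= 10
stmt 5: y := y + x  -- replace 1 occurrence(s) of y with (y + x)
  => ( z * ( y + x ) ) >= 10
stmt 4: y := z + y  -- replace 1 occurrence(s) of y with (z + y)
  => ( z * ( ( z + y ) + x ) ) >= 10
stmt 3: y := y + x  -- replace 1 occurrence(s) of y with (y + x)
  => ( z * ( ( z + ( y + x ) ) + x ) ) >= 10
stmt 2: z := z - x  -- replace 2 occurrence(s) of z with (z - x)
  => ( ( z - x ) * ( ( ( z - x ) + ( y + x ) ) + x ) ) >= 10
stmt 1: z := y - z  -- replace 2 occurrence(s) of z with (y - z)
  => ( ( ( y - z ) - x ) * ( ( ( ( y - z ) - x ) + ( y + x ) ) + x ) ) >= 10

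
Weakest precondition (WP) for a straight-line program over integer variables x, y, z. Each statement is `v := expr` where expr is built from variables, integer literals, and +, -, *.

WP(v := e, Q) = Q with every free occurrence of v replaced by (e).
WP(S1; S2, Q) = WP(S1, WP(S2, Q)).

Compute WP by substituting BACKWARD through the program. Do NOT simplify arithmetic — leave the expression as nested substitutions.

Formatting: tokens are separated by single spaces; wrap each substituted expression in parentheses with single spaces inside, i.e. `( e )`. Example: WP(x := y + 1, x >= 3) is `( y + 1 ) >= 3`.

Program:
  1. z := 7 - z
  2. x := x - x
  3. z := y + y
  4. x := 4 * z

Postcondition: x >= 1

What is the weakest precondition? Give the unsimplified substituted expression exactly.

post: x >= 1
stmt 4: x := 4 * z  -- replace 1 occurrence(s) of x with (4 * z)
  => ( 4 * z ) >= 1
stmt 3: z := y + y  -- replace 1 occurrence(s) of z with (y + y)
  => ( 4 * ( y + y ) ) >= 1
stmt 2: x := x - x  -- replace 0 occurrence(s) of x with (x - x)
  => ( 4 * ( y + y ) ) >= 1
stmt 1: z := 7 - z  -- replace 0 occurrence(s) of z with (7 - z)
  => ( 4 * ( y + y ) ) >= 1

Answer: ( 4 * ( y + y ) ) >= 1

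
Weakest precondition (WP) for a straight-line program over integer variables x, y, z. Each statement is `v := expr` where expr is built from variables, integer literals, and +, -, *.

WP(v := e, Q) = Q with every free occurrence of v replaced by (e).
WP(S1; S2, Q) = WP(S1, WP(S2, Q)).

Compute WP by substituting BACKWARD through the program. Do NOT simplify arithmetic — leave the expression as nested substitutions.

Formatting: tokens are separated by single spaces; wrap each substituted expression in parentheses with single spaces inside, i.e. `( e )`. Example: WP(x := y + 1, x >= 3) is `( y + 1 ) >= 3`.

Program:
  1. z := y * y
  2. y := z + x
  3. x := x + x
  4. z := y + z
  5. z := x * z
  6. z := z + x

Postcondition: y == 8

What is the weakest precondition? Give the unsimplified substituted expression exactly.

Answer: ( ( y * y ) + x ) == 8

Derivation:
post: y == 8
stmt 6: z := z + x  -- replace 0 occurrence(s) of z with (z + x)
  => y == 8
stmt 5: z := x * z  -- replace 0 occurrence(s) of z with (x * z)
  => y == 8
stmt 4: z := y + z  -- replace 0 occurrence(s) of z with (y + z)
  => y == 8
stmt 3: x := x + x  -- replace 0 occurrence(s) of x with (x + x)
  => y == 8
stmt 2: y := z + x  -- replace 1 occurrence(s) of y with (z + x)
  => ( z + x ) == 8
stmt 1: z := y * y  -- replace 1 occurrence(s) of z with (y * y)
  => ( ( y * y ) + x ) == 8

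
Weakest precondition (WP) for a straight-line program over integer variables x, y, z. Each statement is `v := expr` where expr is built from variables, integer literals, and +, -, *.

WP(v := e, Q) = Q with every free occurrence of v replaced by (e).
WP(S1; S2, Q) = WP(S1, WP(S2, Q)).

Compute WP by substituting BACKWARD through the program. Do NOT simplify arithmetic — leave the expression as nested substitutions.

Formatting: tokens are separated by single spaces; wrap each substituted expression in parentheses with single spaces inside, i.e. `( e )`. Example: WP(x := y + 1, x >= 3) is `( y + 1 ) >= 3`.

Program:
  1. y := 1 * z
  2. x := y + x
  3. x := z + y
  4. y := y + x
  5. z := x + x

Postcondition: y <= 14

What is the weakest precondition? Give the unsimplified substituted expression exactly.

Answer: ( ( 1 * z ) + ( z + ( 1 * z ) ) ) <= 14

Derivation:
post: y <= 14
stmt 5: z := x + x  -- replace 0 occurrence(s) of z with (x + x)
  => y <= 14
stmt 4: y := y + x  -- replace 1 occurrence(s) of y with (y + x)
  => ( y + x ) <= 14
stmt 3: x := z + y  -- replace 1 occurrence(s) of x with (z + y)
  => ( y + ( z + y ) ) <= 14
stmt 2: x := y + x  -- replace 0 occurrence(s) of x with (y + x)
  => ( y + ( z + y ) ) <= 14
stmt 1: y := 1 * z  -- replace 2 occurrence(s) of y with (1 * z)
  => ( ( 1 * z ) + ( z + ( 1 * z ) ) ) <= 14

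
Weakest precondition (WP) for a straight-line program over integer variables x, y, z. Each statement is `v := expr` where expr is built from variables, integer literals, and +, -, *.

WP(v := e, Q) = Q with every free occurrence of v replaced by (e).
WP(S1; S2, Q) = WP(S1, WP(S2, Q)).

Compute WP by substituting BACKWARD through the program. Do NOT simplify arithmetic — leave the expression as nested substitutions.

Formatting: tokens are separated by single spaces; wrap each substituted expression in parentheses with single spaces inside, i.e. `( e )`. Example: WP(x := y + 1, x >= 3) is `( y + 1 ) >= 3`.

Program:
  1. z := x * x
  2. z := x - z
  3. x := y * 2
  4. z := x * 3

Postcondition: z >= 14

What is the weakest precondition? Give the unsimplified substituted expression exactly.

Answer: ( ( y * 2 ) * 3 ) >= 14

Derivation:
post: z >= 14
stmt 4: z := x * 3  -- replace 1 occurrence(s) of z with (x * 3)
  => ( x * 3 ) >= 14
stmt 3: x := y * 2  -- replace 1 occurrence(s) of x with (y * 2)
  => ( ( y * 2 ) * 3 ) >= 14
stmt 2: z := x - z  -- replace 0 occurrence(s) of z with (x - z)
  => ( ( y * 2 ) * 3 ) >= 14
stmt 1: z := x * x  -- replace 0 occurrence(s) of z with (x * x)
  => ( ( y * 2 ) * 3 ) >= 14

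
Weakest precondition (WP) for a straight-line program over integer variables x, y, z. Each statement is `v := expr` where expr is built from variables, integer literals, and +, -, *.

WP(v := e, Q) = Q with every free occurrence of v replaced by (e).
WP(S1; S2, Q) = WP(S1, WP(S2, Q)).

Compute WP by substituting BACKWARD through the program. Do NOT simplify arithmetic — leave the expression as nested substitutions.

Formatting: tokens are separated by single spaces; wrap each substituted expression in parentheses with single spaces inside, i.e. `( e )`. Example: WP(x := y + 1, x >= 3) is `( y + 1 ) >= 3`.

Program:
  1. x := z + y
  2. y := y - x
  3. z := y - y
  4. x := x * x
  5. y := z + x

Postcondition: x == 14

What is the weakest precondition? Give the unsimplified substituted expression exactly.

Answer: ( ( z + y ) * ( z + y ) ) == 14

Derivation:
post: x == 14
stmt 5: y := z + x  -- replace 0 occurrence(s) of y with (z + x)
  => x == 14
stmt 4: x := x * x  -- replace 1 occurrence(s) of x with (x * x)
  => ( x * x ) == 14
stmt 3: z := y - y  -- replace 0 occurrence(s) of z with (y - y)
  => ( x * x ) == 14
stmt 2: y := y - x  -- replace 0 occurrence(s) of y with (y - x)
  => ( x * x ) == 14
stmt 1: x := z + y  -- replace 2 occurrence(s) of x with (z + y)
  => ( ( z + y ) * ( z + y ) ) == 14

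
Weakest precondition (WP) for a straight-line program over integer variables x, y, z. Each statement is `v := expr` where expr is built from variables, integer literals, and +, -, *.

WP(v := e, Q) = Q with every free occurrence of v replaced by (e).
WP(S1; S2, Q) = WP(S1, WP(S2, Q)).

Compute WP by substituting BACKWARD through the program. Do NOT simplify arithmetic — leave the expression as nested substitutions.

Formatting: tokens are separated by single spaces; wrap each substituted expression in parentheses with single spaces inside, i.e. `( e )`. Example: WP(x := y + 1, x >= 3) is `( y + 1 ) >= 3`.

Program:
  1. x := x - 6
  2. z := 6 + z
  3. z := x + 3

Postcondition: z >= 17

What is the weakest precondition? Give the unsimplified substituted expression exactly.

Answer: ( ( x - 6 ) + 3 ) >= 17

Derivation:
post: z >= 17
stmt 3: z := x + 3  -- replace 1 occurrence(s) of z with (x + 3)
  => ( x + 3 ) >= 17
stmt 2: z := 6 + z  -- replace 0 occurrence(s) of z with (6 + z)
  => ( x + 3 ) >= 17
stmt 1: x := x - 6  -- replace 1 occurrence(s) of x with (x - 6)
  => ( ( x - 6 ) + 3 ) >= 17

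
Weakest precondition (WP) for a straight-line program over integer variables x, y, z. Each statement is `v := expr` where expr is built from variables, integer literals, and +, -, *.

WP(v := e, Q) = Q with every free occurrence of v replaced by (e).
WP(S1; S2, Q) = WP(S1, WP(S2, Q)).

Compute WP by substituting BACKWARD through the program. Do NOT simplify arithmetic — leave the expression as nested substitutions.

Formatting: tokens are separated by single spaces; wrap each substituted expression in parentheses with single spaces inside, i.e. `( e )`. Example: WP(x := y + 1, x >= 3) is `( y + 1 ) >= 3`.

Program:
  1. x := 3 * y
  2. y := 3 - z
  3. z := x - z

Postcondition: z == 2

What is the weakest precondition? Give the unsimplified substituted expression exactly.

post: z == 2
stmt 3: z := x - z  -- replace 1 occurrence(s) of z with (x - z)
  => ( x - z ) == 2
stmt 2: y := 3 - z  -- replace 0 occurrence(s) of y with (3 - z)
  => ( x - z ) == 2
stmt 1: x := 3 * y  -- replace 1 occurrence(s) of x with (3 * y)
  => ( ( 3 * y ) - z ) == 2

Answer: ( ( 3 * y ) - z ) == 2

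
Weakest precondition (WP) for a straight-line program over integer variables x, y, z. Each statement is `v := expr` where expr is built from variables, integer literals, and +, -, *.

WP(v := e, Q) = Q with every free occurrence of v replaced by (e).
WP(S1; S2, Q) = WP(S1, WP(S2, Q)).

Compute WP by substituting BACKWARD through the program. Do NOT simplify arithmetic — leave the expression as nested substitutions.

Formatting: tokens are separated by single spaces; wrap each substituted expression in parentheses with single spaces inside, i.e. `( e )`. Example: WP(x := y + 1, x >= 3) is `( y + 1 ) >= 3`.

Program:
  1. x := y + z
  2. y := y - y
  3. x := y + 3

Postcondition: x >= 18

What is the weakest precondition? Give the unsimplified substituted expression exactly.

Answer: ( ( y - y ) + 3 ) >= 18

Derivation:
post: x >= 18
stmt 3: x := y + 3  -- replace 1 occurrence(s) of x with (y + 3)
  => ( y + 3 ) >= 18
stmt 2: y := y - y  -- replace 1 occurrence(s) of y with (y - y)
  => ( ( y - y ) + 3 ) >= 18
stmt 1: x := y + z  -- replace 0 occurrence(s) of x with (y + z)
  => ( ( y - y ) + 3 ) >= 18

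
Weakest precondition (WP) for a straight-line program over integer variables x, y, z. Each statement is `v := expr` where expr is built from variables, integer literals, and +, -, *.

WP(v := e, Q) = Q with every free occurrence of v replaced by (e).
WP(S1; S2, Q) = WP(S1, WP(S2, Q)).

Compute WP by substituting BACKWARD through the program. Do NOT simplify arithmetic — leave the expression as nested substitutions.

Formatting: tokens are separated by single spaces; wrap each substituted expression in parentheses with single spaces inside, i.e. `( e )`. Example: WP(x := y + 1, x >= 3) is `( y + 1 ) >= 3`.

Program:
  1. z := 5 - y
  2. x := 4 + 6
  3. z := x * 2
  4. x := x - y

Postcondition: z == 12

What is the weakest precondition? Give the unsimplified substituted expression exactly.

Answer: ( ( 4 + 6 ) * 2 ) == 12

Derivation:
post: z == 12
stmt 4: x := x - y  -- replace 0 occurrence(s) of x with (x - y)
  => z == 12
stmt 3: z := x * 2  -- replace 1 occurrence(s) of z with (x * 2)
  => ( x * 2 ) == 12
stmt 2: x := 4 + 6  -- replace 1 occurrence(s) of x with (4 + 6)
  => ( ( 4 + 6 ) * 2 ) == 12
stmt 1: z := 5 - y  -- replace 0 occurrence(s) of z with (5 - y)
  => ( ( 4 + 6 ) * 2 ) == 12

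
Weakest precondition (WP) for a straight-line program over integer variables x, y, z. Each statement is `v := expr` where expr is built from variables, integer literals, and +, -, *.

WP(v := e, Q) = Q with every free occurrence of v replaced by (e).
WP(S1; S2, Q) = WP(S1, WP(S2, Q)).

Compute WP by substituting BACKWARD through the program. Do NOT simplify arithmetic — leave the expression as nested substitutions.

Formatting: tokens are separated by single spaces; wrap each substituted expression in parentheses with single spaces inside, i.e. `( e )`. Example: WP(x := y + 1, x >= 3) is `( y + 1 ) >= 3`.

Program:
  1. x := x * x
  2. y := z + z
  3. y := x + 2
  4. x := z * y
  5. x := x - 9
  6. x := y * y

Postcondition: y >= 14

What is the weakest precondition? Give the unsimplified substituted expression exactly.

post: y >= 14
stmt 6: x := y * y  -- replace 0 occurrence(s) of x with (y * y)
  => y >= 14
stmt 5: x := x - 9  -- replace 0 occurrence(s) of x with (x - 9)
  => y >= 14
stmt 4: x := z * y  -- replace 0 occurrence(s) of x with (z * y)
  => y >= 14
stmt 3: y := x + 2  -- replace 1 occurrence(s) of y with (x + 2)
  => ( x + 2 ) >= 14
stmt 2: y := z + z  -- replace 0 occurrence(s) of y with (z + z)
  => ( x + 2 ) >= 14
stmt 1: x := x * x  -- replace 1 occurrence(s) of x with (x * x)
  => ( ( x * x ) + 2 ) >= 14

Answer: ( ( x * x ) + 2 ) >= 14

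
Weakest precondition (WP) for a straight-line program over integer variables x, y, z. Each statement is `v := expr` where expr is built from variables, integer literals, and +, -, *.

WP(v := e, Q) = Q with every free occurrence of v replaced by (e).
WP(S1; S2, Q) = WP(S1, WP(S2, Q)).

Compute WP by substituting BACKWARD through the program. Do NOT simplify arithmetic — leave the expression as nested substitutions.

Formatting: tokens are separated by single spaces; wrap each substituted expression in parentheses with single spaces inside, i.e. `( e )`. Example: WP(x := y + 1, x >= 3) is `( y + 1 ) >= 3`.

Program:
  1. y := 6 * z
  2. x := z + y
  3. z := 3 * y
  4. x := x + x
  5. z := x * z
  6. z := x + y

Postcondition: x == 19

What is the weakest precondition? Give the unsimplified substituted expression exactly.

post: x == 19
stmt 6: z := x + y  -- replace 0 occurrence(s) of z with (x + y)
  => x == 19
stmt 5: z := x * z  -- replace 0 occurrence(s) of z with (x * z)
  => x == 19
stmt 4: x := x + x  -- replace 1 occurrence(s) of x with (x + x)
  => ( x + x ) == 19
stmt 3: z := 3 * y  -- replace 0 occurrence(s) of z with (3 * y)
  => ( x + x ) == 19
stmt 2: x := z + y  -- replace 2 occurrence(s) of x with (z + y)
  => ( ( z + y ) + ( z + y ) ) == 19
stmt 1: y := 6 * z  -- replace 2 occurrence(s) of y with (6 * z)
  => ( ( z + ( 6 * z ) ) + ( z + ( 6 * z ) ) ) == 19

Answer: ( ( z + ( 6 * z ) ) + ( z + ( 6 * z ) ) ) == 19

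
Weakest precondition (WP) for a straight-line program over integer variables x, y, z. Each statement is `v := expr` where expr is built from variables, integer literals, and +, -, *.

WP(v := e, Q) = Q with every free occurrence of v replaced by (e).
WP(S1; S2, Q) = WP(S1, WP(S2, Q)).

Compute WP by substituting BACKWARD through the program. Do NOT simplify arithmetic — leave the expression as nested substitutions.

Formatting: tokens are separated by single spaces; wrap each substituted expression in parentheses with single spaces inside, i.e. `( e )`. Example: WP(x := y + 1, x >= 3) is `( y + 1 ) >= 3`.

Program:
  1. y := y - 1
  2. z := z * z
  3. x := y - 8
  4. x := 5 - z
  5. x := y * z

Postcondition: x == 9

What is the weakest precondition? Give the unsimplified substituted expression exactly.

post: x == 9
stmt 5: x := y * z  -- replace 1 occurrence(s) of x with (y * z)
  => ( y * z ) == 9
stmt 4: x := 5 - z  -- replace 0 occurrence(s) of x with (5 - z)
  => ( y * z ) == 9
stmt 3: x := y - 8  -- replace 0 occurrence(s) of x with (y - 8)
  => ( y * z ) == 9
stmt 2: z := z * z  -- replace 1 occurrence(s) of z with (z * z)
  => ( y * ( z * z ) ) == 9
stmt 1: y := y - 1  -- replace 1 occurrence(s) of y with (y - 1)
  => ( ( y - 1 ) * ( z * z ) ) == 9

Answer: ( ( y - 1 ) * ( z * z ) ) == 9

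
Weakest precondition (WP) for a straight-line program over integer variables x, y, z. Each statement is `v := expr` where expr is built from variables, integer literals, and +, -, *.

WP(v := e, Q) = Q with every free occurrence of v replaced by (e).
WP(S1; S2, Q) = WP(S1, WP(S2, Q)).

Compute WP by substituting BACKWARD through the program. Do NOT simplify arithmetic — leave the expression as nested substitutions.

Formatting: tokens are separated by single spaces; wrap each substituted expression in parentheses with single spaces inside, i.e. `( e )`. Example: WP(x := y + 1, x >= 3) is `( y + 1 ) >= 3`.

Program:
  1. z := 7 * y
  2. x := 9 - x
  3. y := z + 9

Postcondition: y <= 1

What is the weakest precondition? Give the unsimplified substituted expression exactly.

Answer: ( ( 7 * y ) + 9 ) <= 1

Derivation:
post: y <= 1
stmt 3: y := z + 9  -- replace 1 occurrence(s) of y with (z + 9)
  => ( z + 9 ) <= 1
stmt 2: x := 9 - x  -- replace 0 occurrence(s) of x with (9 - x)
  => ( z + 9 ) <= 1
stmt 1: z := 7 * y  -- replace 1 occurrence(s) of z with (7 * y)
  => ( ( 7 * y ) + 9 ) <= 1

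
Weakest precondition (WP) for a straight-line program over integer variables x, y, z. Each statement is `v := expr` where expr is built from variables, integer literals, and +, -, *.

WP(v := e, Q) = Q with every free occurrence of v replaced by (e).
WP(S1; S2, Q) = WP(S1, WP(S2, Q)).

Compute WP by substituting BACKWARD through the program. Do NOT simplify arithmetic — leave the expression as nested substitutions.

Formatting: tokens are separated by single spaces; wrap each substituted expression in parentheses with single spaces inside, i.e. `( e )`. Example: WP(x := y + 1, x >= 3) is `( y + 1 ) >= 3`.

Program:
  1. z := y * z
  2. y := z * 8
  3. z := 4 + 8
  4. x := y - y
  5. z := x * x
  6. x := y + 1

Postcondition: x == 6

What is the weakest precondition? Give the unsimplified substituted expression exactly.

post: x == 6
stmt 6: x := y + 1  -- replace 1 occurrence(s) of x with (y + 1)
  => ( y + 1 ) == 6
stmt 5: z := x * x  -- replace 0 occurrence(s) of z with (x * x)
  => ( y + 1 ) == 6
stmt 4: x := y - y  -- replace 0 occurrence(s) of x with (y - y)
  => ( y + 1 ) == 6
stmt 3: z := 4 + 8  -- replace 0 occurrence(s) of z with (4 + 8)
  => ( y + 1 ) == 6
stmt 2: y := z * 8  -- replace 1 occurrence(s) of y with (z * 8)
  => ( ( z * 8 ) + 1 ) == 6
stmt 1: z := y * z  -- replace 1 occurrence(s) of z with (y * z)
  => ( ( ( y * z ) * 8 ) + 1 ) == 6

Answer: ( ( ( y * z ) * 8 ) + 1 ) == 6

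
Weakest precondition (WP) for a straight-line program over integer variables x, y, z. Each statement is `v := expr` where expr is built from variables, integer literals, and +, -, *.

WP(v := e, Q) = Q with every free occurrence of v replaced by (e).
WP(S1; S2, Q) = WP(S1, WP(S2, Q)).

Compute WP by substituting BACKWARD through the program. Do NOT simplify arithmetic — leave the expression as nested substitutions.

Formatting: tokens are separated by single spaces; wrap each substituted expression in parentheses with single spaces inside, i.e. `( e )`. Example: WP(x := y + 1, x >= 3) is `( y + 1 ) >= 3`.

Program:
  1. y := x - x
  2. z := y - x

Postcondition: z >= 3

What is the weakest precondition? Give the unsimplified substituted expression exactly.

post: z >= 3
stmt 2: z := y - x  -- replace 1 occurrence(s) of z with (y - x)
  => ( y - x ) >= 3
stmt 1: y := x - x  -- replace 1 occurrence(s) of y with (x - x)
  => ( ( x - x ) - x ) >= 3

Answer: ( ( x - x ) - x ) >= 3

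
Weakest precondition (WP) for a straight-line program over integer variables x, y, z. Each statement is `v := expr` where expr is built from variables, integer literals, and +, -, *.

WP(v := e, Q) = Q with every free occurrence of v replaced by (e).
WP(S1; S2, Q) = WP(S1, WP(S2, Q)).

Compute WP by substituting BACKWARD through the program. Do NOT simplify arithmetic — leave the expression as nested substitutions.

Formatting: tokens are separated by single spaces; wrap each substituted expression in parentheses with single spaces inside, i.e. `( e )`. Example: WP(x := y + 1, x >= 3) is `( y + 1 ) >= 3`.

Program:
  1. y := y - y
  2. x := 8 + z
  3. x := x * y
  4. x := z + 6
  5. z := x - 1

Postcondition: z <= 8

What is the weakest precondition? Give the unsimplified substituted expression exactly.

Answer: ( ( z + 6 ) - 1 ) <= 8

Derivation:
post: z <= 8
stmt 5: z := x - 1  -- replace 1 occurrence(s) of z with (x - 1)
  => ( x - 1 ) <= 8
stmt 4: x := z + 6  -- replace 1 occurrence(s) of x with (z + 6)
  => ( ( z + 6 ) - 1 ) <= 8
stmt 3: x := x * y  -- replace 0 occurrence(s) of x with (x * y)
  => ( ( z + 6 ) - 1 ) <= 8
stmt 2: x := 8 + z  -- replace 0 occurrence(s) of x with (8 + z)
  => ( ( z + 6 ) - 1 ) <= 8
stmt 1: y := y - y  -- replace 0 occurrence(s) of y with (y - y)
  => ( ( z + 6 ) - 1 ) <= 8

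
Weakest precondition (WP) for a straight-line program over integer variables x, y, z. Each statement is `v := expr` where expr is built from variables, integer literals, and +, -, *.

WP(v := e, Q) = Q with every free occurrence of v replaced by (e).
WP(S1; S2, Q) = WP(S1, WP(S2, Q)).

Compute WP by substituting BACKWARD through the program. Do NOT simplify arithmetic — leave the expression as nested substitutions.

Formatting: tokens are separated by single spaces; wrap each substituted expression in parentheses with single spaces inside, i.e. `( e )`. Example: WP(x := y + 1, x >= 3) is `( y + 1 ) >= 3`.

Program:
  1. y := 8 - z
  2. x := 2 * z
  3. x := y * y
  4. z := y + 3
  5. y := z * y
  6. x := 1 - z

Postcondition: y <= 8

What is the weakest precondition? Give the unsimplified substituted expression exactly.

post: y <= 8
stmt 6: x := 1 - z  -- replace 0 occurrence(s) of x with (1 - z)
  => y <= 8
stmt 5: y := z * y  -- replace 1 occurrence(s) of y with (z * y)
  => ( z * y ) <= 8
stmt 4: z := y + 3  -- replace 1 occurrence(s) of z with (y + 3)
  => ( ( y + 3 ) * y ) <= 8
stmt 3: x := y * y  -- replace 0 occurrence(s) of x with (y * y)
  => ( ( y + 3 ) * y ) <= 8
stmt 2: x := 2 * z  -- replace 0 occurrence(s) of x with (2 * z)
  => ( ( y + 3 ) * y ) <= 8
stmt 1: y := 8 - z  -- replace 2 occurrence(s) of y with (8 - z)
  => ( ( ( 8 - z ) + 3 ) * ( 8 - z ) ) <= 8

Answer: ( ( ( 8 - z ) + 3 ) * ( 8 - z ) ) <= 8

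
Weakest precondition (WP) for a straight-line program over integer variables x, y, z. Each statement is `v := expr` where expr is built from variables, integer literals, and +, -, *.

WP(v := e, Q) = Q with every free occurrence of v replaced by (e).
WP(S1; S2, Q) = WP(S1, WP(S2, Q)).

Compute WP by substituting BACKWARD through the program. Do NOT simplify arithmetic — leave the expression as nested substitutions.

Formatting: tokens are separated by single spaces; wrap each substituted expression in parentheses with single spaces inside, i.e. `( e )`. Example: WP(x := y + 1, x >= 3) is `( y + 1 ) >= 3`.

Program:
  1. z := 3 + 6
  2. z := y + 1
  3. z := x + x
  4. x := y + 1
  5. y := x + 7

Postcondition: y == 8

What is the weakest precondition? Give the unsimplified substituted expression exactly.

post: y == 8
stmt 5: y := x + 7  -- replace 1 occurrence(s) of y with (x + 7)
  => ( x + 7 ) == 8
stmt 4: x := y + 1  -- replace 1 occurrence(s) of x with (y + 1)
  => ( ( y + 1 ) + 7 ) == 8
stmt 3: z := x + x  -- replace 0 occurrence(s) of z with (x + x)
  => ( ( y + 1 ) + 7 ) == 8
stmt 2: z := y + 1  -- replace 0 occurrence(s) of z with (y + 1)
  => ( ( y + 1 ) + 7 ) == 8
stmt 1: z := 3 + 6  -- replace 0 occurrence(s) of z with (3 + 6)
  => ( ( y + 1 ) + 7 ) == 8

Answer: ( ( y + 1 ) + 7 ) == 8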